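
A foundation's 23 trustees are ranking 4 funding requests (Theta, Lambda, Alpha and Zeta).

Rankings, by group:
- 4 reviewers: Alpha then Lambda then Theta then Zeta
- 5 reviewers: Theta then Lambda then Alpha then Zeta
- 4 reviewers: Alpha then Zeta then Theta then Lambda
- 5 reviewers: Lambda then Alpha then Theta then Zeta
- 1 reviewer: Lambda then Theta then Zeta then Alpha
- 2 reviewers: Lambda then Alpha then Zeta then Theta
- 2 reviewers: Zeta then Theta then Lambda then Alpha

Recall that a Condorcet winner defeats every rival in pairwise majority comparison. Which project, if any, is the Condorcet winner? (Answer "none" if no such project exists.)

Lambda

Pairwise majorities:
Theta vs Lambda: Lambda, 12–11.
Theta vs Alpha: Alpha wins 15–8.
Theta vs Zeta: Theta wins 15–8.
Lambda vs Alpha: Lambda preferred on 5+5+1+2+2 = 15 ballots; Lambda wins 15–8.
Lambda vs Zeta: 17 to 6, Lambda.
Alpha vs Zeta: Alpha, 20–3.
Lambda defeats every rival head-to-head and is the Condorcet winner.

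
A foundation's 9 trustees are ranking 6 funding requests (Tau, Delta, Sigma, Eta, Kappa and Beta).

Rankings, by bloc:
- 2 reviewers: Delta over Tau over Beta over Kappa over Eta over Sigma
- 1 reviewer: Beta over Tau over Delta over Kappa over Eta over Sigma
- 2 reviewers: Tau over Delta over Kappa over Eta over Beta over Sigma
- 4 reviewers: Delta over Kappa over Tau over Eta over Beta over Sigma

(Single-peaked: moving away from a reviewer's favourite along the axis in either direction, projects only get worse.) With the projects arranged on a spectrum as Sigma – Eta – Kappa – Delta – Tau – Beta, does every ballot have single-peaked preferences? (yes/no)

Axis positions: Sigma=1, Eta=2, Kappa=3, Delta=4, Tau=5, Beta=6.
Bloc 1 (peak Delta at position 4): ranking walks positions 4-5-6-3-2-1, expanding outward from the peak — single-peaked.
Bloc 2 (peak Beta at position 6): ranking walks positions 6-5-4-3-2-1, expanding outward from the peak — single-peaked.
Bloc 3 (peak Tau at position 5): ranking walks positions 5-4-3-2-6-1, expanding outward from the peak — single-peaked.
Bloc 4 (peak Delta at position 4): ranking walks positions 4-3-5-2-6-1, expanding outward from the peak — single-peaked.
Every ranking is single-peaked on this axis.

yes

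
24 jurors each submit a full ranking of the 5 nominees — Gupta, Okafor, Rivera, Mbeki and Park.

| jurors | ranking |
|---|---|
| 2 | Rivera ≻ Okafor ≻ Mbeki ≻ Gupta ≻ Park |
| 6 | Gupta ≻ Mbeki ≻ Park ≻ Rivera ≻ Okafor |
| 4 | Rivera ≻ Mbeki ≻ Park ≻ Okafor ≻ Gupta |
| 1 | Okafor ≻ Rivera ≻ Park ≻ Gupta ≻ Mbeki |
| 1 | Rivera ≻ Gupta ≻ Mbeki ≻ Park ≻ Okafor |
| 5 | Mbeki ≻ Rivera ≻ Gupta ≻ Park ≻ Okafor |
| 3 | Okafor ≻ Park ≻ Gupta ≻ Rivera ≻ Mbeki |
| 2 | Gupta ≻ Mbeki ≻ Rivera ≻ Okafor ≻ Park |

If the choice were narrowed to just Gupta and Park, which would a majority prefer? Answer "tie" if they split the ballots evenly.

Ballots ranking Gupta above Park: 2 + 6 + 1 + 5 + 2 = 16.
Ballots ranking Park above Gupta: 24 − 16 = 8.
Gupta wins the head-to-head 16–8.

Gupta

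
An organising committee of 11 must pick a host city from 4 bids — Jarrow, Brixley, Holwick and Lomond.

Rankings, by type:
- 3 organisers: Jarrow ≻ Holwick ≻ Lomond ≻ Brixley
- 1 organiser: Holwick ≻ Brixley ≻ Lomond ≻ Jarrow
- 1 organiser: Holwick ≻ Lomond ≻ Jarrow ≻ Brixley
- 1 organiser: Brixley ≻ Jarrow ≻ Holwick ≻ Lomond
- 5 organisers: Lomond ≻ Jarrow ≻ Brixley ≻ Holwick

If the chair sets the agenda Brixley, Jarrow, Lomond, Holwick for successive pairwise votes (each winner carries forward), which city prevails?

Holwick

Round 1: Brixley vs Jarrow — 2–9, Jarrow advances.
Round 2: Jarrow vs Lomond — 4–7, Lomond advances.
Round 3: Lomond vs Holwick — 5–6, Holwick advances.
Holwick survives the agenda.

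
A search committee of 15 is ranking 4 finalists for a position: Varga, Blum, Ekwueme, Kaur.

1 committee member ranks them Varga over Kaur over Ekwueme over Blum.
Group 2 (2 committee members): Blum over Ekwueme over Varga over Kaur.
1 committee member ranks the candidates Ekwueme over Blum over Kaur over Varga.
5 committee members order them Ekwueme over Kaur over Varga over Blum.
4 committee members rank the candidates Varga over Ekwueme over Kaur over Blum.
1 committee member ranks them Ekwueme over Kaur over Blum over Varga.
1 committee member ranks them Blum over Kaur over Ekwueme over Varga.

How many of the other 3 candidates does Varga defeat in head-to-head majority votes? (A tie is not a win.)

1

Varga against each rival (15 committee members):
Varga vs Blum: Varga, 10–5.
Varga vs Ekwueme: Varga is ranked higher on 1+4 = 5 ballots, Ekwueme on 10. Ekwueme wins 10–5.
Varga vs Kaur: 7 to 8, Kaur.
Varga beats Blum; loses to Ekwueme, Kaur — 1 pairwise win.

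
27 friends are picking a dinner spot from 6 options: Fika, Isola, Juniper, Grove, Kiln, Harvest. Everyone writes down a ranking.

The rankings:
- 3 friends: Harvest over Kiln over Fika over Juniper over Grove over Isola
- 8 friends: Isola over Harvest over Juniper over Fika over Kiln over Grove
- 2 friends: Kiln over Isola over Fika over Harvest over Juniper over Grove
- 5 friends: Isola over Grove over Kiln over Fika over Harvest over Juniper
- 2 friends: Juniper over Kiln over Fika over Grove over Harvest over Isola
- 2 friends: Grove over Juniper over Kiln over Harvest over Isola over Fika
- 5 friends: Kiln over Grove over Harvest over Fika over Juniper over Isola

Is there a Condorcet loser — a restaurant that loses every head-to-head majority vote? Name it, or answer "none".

none

Pairwise majorities:
Fika vs Isola: Fika is ranked higher on 3+2+5 = 10 ballots, Isola on 17. Isola wins 17–10.
Fika vs Juniper: 3+2+5+5 = 15 for Fika, 12 for Juniper — Fika by 15–12.
Fika vs Grove: 15 to 12, Fika.
Fika vs Kiln: Kiln wins 19–8.
Fika vs Harvest: Harvest wins 18–9.
Isola–Juniper: Isola 15–12.
Isola vs Grove: 15 to 12, Isola.
Isola vs Kiln: Isola preferred on 8+5 = 13 ballots; Kiln wins 14–13.
Isola vs Harvest: Isola preferred on 8+2+5 = 15 ballots; Isola wins 15–12.
Juniper vs Grove: Juniper is ranked higher on 3+8+2+2 = 15 ballots, Grove on 12. Juniper wins 15–12.
Juniper vs Kiln: Kiln, 15–12.
Juniper vs Harvest: Harvest wins 23–4.
Grove vs Kiln: 7 to 20, Kiln.
Grove vs Harvest: Grove, 14–13.
Kiln vs Harvest: Kiln wins 16–11.
Each restaurant has at least one pairwise win (Fika beats Juniper; Isola beats Fika; Juniper beats Grove; Grove beats Harvest; Kiln beats Fika; Harvest beats Fika) — no Condorcet loser.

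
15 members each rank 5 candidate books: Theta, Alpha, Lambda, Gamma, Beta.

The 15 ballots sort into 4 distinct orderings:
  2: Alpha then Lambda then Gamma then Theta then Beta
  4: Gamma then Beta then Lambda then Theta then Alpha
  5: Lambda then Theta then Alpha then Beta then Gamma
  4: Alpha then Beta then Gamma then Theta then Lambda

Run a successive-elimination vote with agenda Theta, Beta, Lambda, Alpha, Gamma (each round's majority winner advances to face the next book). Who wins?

Alpha

Round 1: Theta vs Beta — 7–8, Beta advances.
Round 2: Beta vs Lambda — 8–7, Beta advances.
Round 3: Beta vs Alpha — 4–11, Alpha advances.
Round 4: Alpha vs Gamma — 11–4, Alpha advances.
The agenda winner is Alpha.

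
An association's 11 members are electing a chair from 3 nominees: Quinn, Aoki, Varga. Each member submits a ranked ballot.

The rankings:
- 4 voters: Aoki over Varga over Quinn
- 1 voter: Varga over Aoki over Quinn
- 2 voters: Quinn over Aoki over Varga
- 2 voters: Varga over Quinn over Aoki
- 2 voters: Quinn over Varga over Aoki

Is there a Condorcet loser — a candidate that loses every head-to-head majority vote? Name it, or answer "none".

Head-to-head results (11 voters):
Quinn–Aoki: Quinn 6–5.
Quinn vs Varga: 4 to 7, Varga.
Aoki vs Varga: 6 to 5, Aoki.
Every candidate wins at least one matchup (Quinn beats Aoki; Aoki beats Varga; Varga beats Quinn), so there is no Condorcet loser.

none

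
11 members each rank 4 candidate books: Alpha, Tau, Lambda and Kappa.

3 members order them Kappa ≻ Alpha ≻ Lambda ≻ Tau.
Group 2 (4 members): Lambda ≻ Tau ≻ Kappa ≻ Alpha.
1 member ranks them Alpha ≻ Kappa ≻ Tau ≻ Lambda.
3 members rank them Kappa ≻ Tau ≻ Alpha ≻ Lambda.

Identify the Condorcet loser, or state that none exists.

none

Pairwise majorities:
Alpha vs Tau: Tau, 7–4.
Alpha vs Lambda: 3+1+3 = 7 for Alpha, 4 for Lambda — Alpha by 7–4.
Alpha vs Kappa: Alpha preferred on 1 ballot; Kappa wins 10–1.
Tau–Lambda: Lambda 7–4.
Tau–Kappa: Kappa 7–4.
Lambda vs Kappa: Kappa wins 7–4.
Each book has at least one pairwise win (Alpha beats Lambda; Tau beats Alpha; Lambda beats Tau; Kappa beats Alpha) — no Condorcet loser.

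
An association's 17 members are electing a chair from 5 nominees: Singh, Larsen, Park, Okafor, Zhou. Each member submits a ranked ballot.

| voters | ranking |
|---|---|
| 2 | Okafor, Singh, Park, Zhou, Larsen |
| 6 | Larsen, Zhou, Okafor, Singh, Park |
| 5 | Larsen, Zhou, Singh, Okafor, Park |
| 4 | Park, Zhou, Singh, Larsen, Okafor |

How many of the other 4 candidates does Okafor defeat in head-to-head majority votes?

1

Okafor against each rival (17 voters):
Okafor–Singh: Singh 9–8.
Okafor vs Larsen: 2 to 15, Larsen.
Okafor–Park: Okafor 13–4.
Okafor vs Zhou: 2 for Okafor, 15 for Zhou — Zhou by 15–2.
Okafor beats Park; loses to Singh, Larsen, Zhou — 1 pairwise win.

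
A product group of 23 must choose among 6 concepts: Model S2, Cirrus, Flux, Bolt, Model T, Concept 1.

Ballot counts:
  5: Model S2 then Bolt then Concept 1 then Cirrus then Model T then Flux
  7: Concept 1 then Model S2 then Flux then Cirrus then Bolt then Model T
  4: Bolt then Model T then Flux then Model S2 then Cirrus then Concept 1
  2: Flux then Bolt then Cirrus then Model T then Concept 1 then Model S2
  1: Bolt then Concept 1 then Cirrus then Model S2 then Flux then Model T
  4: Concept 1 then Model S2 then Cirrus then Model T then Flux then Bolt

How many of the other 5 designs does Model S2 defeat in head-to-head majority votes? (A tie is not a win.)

4

Model S2 against each rival (23 engineers):
Model S2 vs Cirrus: 5+7+4+4 = 20 for Model S2, 3 for Cirrus — Model S2 by 20–3.
Model S2 vs Flux: Model S2 wins 17–6.
Model S2 vs Bolt: Model S2, 16–7.
Model S2 vs Model T: 5+7+1+4 = 17 for Model S2, 6 for Model T — Model S2 by 17–6.
Model S2 vs Concept 1: Model S2 is ranked higher on 5+4 = 9 ballots, Concept 1 on 14. Concept 1 wins 14–9.
Model S2 beats Cirrus, Flux, Bolt, Model T; loses to Concept 1 — 4 pairwise wins.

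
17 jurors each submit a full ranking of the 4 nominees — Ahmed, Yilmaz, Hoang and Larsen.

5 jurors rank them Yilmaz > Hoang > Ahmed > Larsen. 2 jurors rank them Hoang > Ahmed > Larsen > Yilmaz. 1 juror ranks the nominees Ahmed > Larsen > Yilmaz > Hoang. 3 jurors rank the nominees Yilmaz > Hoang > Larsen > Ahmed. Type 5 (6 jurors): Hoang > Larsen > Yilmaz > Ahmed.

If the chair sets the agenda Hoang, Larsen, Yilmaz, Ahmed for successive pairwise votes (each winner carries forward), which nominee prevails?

Round 1: Hoang vs Larsen — 16–1, Hoang advances.
Round 2: Hoang vs Yilmaz — 8–9, Yilmaz advances.
Round 3: Yilmaz vs Ahmed — 14–3, Yilmaz advances.
Yilmaz survives the agenda.

Yilmaz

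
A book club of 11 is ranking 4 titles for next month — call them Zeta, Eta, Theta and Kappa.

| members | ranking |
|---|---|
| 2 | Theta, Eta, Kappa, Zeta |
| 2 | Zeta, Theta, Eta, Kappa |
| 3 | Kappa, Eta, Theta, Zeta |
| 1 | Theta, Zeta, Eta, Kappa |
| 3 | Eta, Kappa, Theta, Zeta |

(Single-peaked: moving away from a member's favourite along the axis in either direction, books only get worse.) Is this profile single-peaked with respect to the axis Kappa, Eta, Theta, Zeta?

yes

Axis positions: Kappa=1, Eta=2, Theta=3, Zeta=4.
Bloc 1 (peak Theta at position 3): ranking walks positions 3-2-1-4, expanding outward from the peak — single-peaked.
Bloc 2 (peak Zeta at position 4): ranking walks positions 4-3-2-1, expanding outward from the peak — single-peaked.
Bloc 3 (peak Kappa at position 1): ranking walks positions 1-2-3-4, expanding outward from the peak — single-peaked.
Bloc 4 (peak Theta at position 3): ranking walks positions 3-4-2-1, expanding outward from the peak — single-peaked.
Bloc 5 (peak Eta at position 2): ranking walks positions 2-1-3-4, expanding outward from the peak — single-peaked.
Every ranking is single-peaked on this axis.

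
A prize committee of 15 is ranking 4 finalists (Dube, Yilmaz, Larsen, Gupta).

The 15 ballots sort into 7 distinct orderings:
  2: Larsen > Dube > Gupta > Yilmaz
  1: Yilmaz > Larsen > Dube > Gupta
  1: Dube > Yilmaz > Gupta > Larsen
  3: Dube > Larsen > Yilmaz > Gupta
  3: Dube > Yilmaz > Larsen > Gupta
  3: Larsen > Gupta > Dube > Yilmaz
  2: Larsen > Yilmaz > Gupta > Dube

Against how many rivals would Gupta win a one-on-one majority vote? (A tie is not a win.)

Gupta against each rival (15 jurors):
Gupta vs Dube: Gupta is ranked higher on 3+2 = 5 ballots, Dube on 10. Dube wins 10–5.
Gupta vs Yilmaz: Yilmaz wins 10–5.
Gupta vs Larsen: 1 for Gupta, 14 for Larsen — Larsen by 14–1.
Gupta beats no one; loses to Dube, Yilmaz, Larsen — 0 pairwise wins.

0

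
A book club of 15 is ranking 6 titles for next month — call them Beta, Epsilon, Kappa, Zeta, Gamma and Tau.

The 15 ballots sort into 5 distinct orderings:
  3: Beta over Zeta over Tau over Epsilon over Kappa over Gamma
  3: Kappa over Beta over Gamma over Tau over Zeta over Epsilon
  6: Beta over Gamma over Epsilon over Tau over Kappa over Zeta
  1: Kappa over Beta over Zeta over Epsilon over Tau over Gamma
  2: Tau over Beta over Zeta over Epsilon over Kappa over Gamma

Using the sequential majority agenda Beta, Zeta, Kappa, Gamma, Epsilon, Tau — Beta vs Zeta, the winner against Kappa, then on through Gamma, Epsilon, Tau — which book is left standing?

Beta

Round 1: Beta vs Zeta — 15–0, Beta advances.
Round 2: Beta vs Kappa — 11–4, Beta advances.
Round 3: Beta vs Gamma — 15–0, Beta advances.
Round 4: Beta vs Epsilon — 15–0, Beta advances.
Round 5: Beta vs Tau — 13–2, Beta advances.
Beta survives the agenda.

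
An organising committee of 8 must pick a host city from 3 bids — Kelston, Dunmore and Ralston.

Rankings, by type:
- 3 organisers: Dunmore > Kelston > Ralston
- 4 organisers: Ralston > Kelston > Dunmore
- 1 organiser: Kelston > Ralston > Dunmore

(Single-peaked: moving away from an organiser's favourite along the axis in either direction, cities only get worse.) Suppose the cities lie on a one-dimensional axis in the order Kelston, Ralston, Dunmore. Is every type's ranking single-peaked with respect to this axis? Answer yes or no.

Axis positions: Kelston=1, Ralston=2, Dunmore=3.
Type 1: ranking walks positions 3-1-2; Kelston is ranked above Ralston even though Ralston lies between Kelston and the peak Dunmore on the axis — preferences dip and rise again. Not single-peaked.
Type 2 (peak Ralston at position 2): ranking walks positions 2-1-3, expanding outward from the peak — single-peaked.
Type 3 (peak Kelston at position 1): ranking walks positions 1-2-3, expanding outward from the peak — single-peaked.
Type 1 violates single-peakedness, so the profile is not single-peaked on this axis.

no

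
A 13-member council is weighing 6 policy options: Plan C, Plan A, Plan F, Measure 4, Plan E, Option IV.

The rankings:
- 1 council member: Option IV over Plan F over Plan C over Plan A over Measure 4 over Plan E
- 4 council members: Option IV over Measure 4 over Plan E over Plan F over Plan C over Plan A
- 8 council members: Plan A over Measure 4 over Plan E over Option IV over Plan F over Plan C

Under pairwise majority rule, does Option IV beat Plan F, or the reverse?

Option IV

Ballots ranking Option IV above Plan F: 1 + 4 + 8 = 13.
Ballots ranking Plan F above Option IV: 13 − 13 = 0.
Option IV wins the head-to-head 13–0.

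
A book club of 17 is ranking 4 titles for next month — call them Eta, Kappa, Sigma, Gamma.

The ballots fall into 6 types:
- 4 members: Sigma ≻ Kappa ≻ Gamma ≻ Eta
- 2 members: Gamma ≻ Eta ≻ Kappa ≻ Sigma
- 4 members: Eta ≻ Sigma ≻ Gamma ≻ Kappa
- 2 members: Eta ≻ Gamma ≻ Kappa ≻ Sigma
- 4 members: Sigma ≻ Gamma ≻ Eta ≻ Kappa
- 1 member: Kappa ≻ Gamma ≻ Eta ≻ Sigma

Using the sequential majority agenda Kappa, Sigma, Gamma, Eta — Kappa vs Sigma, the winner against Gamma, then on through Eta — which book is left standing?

Eta

Round 1: Kappa vs Sigma — 5–12, Sigma advances.
Round 2: Sigma vs Gamma — 12–5, Sigma advances.
Round 3: Sigma vs Eta — 8–9, Eta advances.
Eta survives the agenda.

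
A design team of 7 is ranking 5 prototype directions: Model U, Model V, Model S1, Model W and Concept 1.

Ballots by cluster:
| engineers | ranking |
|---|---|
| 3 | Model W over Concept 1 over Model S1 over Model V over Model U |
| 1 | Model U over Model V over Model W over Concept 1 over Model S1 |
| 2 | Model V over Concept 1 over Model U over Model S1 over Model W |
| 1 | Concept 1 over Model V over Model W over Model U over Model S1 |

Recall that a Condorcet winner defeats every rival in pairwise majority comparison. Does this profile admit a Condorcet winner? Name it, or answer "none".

none

Check each pair by majority over 7 ballots:
Model U vs Model V: Model U preferred on 1 ballot; Model V wins 6–1.
Model U vs Model S1: Model U, 4–3.
Model U vs Model W: 3 to 4, Model W.
Model U vs Concept 1: 1 for Model U, 6 for Concept 1 — Concept 1 by 6–1.
Model V–Model S1: Model V 4–3.
Model V vs Model W: Model V is ranked higher on 1+2+1 = 4 ballots, Model W on 3. Model V wins 4–3.
Model V vs Concept 1: 3 to 4, Concept 1.
Model S1 vs Model W: Model S1 preferred on 2 ballots; Model W wins 5–2.
Model S1 vs Concept 1: 0 to 7, Concept 1.
Model W vs Concept 1: Model W wins 4–3.
Every design loses at least once (Model U loses to Model V; Model V loses to Concept 1; Model S1 loses to Model U; Model W loses to Model V; Concept 1 loses to Model W). The majority relation contains the cycle Model V > Model W > Concept 1 > Model V, so there is no Condorcet winner.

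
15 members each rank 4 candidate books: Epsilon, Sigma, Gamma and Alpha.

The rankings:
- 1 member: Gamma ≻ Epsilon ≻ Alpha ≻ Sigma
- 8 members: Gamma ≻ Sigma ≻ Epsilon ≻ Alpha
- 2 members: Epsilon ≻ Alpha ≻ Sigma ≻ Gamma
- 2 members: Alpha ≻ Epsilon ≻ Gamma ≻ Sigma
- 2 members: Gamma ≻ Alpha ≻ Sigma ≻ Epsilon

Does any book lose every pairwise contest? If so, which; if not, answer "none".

Alpha

Pairwise majorities:
Epsilon vs Sigma: Epsilon is ranked higher on 1+2+2 = 5 ballots, Sigma on 10. Sigma wins 10–5.
Epsilon vs Gamma: Epsilon is ranked higher on 2+2 = 4 ballots, Gamma on 11. Gamma wins 11–4.
Epsilon–Alpha: Epsilon 11–4.
Sigma vs Gamma: Gamma, 13–2.
Sigma vs Alpha: Sigma wins 8–7.
Gamma vs Alpha: Gamma, 11–4.
Alpha loses to every other book — it is the Condorcet loser.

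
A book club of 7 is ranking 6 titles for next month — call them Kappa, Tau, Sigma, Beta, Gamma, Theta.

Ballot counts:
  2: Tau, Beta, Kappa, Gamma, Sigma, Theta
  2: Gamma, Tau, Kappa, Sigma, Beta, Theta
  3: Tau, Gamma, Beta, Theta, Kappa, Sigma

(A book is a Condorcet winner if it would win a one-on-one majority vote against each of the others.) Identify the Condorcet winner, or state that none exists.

Tau

Pairwise majorities:
Kappa vs Tau: Tau wins 7–0.
Kappa vs Sigma: Kappa, 7–0.
Kappa vs Beta: Beta wins 5–2.
Kappa vs Gamma: Gamma wins 5–2.
Kappa vs Theta: Kappa, 4–3.
Tau–Sigma: Tau 7–0.
Tau vs Beta: Tau wins 7–0.
Tau–Gamma: Tau 5–2.
Tau–Theta: Tau 7–0.
Sigma–Beta: Beta 5–2.
Sigma vs Gamma: Gamma, 7–0.
Sigma vs Theta: Sigma wins 4–3.
Beta–Gamma: Gamma 5–2.
Beta vs Theta: Beta wins 7–0.
Gamma vs Theta: Gamma wins 7–0.
Tau beats each of Kappa, Sigma, Beta, Gamma, Theta — Tau is the Condorcet winner.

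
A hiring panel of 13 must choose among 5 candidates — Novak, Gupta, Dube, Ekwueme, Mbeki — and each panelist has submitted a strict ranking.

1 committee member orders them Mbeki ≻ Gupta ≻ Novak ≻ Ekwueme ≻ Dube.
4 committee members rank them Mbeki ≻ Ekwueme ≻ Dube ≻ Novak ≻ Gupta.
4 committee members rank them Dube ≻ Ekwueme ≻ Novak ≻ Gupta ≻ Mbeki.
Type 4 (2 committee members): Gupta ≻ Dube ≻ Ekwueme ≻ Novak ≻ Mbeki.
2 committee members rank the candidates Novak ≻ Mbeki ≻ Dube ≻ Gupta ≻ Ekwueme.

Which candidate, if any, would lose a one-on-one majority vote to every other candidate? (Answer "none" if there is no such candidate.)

Head-to-head results (13 committee members):
Novak–Gupta: Novak 10–3.
Novak vs Dube: 1+2 = 3 for Novak, 10 for Dube — Dube by 10–3.
Novak–Ekwueme: Ekwueme 10–3.
Novak vs Mbeki: Novak, 8–5.
Gupta–Dube: Dube 10–3.
Gupta vs Ekwueme: 5 to 8, Ekwueme.
Gupta vs Mbeki: 4+2 = 6 for Gupta, 7 for Mbeki — Mbeki by 7–6.
Dube–Ekwueme: Dube 8–5.
Dube vs Mbeki: Mbeki, 7–6.
Ekwueme vs Mbeki: Mbeki, 7–6.
Gupta loses to every other candidate — it is the Condorcet loser.

Gupta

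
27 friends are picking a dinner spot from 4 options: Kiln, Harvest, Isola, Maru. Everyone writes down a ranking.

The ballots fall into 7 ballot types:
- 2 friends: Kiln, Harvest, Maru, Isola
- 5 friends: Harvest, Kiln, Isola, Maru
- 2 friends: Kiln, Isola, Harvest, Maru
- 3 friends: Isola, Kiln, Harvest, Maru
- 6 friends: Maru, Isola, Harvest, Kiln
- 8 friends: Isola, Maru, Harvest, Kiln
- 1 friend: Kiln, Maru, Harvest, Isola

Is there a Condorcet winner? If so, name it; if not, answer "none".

Pairwise majorities:
Kiln vs Harvest: Kiln is ranked higher on 2+2+3+1 = 8 ballots, Harvest on 19. Harvest wins 19–8.
Kiln vs Isola: Kiln preferred on 2+5+2+1 = 10 ballots; Isola wins 17–10.
Kiln vs Maru: Kiln preferred on 2+5+2+3+1 = 13 ballots; Maru wins 14–13.
Harvest vs Isola: 2+5+1 = 8 for Harvest, 19 for Isola — Isola by 19–8.
Harvest vs Maru: Harvest is ranked higher on 2+5+2+3 = 12 ballots, Maru on 15. Maru wins 15–12.
Isola vs Maru: Isola preferred on 5+2+3+8 = 18 ballots; Isola wins 18–9.
Isola wins every pairwise contest, so Isola is the Condorcet winner.

Isola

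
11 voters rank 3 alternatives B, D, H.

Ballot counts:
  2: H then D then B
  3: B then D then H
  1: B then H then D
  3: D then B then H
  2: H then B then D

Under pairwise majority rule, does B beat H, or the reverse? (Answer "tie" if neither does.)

Ballots ranking B above H: 3 + 1 + 3 = 7.
Ballots ranking H above B: 11 − 7 = 4.
B wins the head-to-head 7–4.

B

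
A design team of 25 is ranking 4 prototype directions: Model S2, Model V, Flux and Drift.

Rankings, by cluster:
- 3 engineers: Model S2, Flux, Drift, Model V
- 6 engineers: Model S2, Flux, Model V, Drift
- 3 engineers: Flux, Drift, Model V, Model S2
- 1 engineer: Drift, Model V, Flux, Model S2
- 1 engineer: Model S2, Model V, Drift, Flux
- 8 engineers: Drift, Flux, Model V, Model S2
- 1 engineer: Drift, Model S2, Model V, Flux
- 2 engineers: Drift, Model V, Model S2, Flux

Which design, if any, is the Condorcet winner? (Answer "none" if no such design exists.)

Pairwise majorities:
Model S2 vs Model V: 11 to 14, Model V.
Model S2 vs Flux: 13 to 12, Model S2.
Model S2 vs Drift: 10 to 15, Drift.
Model V vs Flux: Model V preferred on 1+1+1+2 = 5 ballots; Flux wins 20–5.
Model V vs Drift: Model V preferred on 6+1 = 7 ballots; Drift wins 18–7.
Flux vs Drift: 3+6+3 = 12 for Flux, 13 for Drift — Drift by 13–12.
Only Drift has no losses; Drift is the Condorcet winner.

Drift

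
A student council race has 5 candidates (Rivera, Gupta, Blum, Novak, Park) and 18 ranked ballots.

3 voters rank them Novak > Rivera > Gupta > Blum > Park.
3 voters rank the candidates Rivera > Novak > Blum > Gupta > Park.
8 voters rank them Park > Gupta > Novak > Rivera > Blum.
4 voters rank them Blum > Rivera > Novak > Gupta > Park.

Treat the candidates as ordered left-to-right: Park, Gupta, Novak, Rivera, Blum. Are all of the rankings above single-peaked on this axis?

yes

Axis positions: Park=1, Gupta=2, Novak=3, Rivera=4, Blum=5.
Faction 1 (peak Novak at position 3): ranking walks positions 3-4-2-5-1, expanding outward from the peak — single-peaked.
Faction 2 (peak Rivera at position 4): ranking walks positions 4-3-5-2-1, expanding outward from the peak — single-peaked.
Faction 3 (peak Park at position 1): ranking walks positions 1-2-3-4-5, expanding outward from the peak — single-peaked.
Faction 4 (peak Blum at position 5): ranking walks positions 5-4-3-2-1, expanding outward from the peak — single-peaked.
Every ranking is single-peaked on this axis.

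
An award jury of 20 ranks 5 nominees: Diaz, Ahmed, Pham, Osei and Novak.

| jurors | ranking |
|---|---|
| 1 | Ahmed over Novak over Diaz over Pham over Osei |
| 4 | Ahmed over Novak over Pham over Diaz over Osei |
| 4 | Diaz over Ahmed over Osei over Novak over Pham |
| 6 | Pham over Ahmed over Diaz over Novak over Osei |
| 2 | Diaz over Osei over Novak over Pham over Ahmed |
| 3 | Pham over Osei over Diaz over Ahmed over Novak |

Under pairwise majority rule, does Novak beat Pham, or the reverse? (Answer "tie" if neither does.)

Novak

Ballots ranking Novak above Pham: 1 + 4 + 4 + 2 = 11.
Ballots ranking Pham above Novak: 20 − 11 = 9.
Novak wins the head-to-head 11–9.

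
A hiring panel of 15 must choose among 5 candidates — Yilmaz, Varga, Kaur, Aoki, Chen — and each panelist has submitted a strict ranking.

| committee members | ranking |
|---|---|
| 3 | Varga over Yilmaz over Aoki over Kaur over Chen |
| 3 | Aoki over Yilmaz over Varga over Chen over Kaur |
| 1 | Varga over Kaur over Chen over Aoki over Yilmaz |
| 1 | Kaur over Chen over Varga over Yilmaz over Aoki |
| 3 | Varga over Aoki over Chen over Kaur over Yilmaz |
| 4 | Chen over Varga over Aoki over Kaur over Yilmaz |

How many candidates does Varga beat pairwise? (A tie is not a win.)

Varga against each rival (15 committee members):
Varga vs Yilmaz: Varga wins 12–3.
Varga vs Kaur: 3+3+1+3+4 = 14 for Varga, 1 for Kaur — Varga by 14–1.
Varga vs Aoki: 3+1+1+3+4 = 12 for Varga, 3 for Aoki — Varga by 12–3.
Varga vs Chen: Varga preferred on 3+3+1+3 = 10 ballots; Varga wins 10–5.
Varga beats Yilmaz, Kaur, Aoki, Chen — 4 pairwise wins.

4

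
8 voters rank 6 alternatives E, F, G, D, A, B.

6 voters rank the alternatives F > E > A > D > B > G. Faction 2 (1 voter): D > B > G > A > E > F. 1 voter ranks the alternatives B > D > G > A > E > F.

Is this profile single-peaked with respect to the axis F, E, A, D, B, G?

yes

Axis positions: F=1, E=2, A=3, D=4, B=5, G=6.
Faction 1 (peak F at position 1): ranking walks positions 1-2-3-4-5-6, expanding outward from the peak — single-peaked.
Faction 2 (peak D at position 4): ranking walks positions 4-5-6-3-2-1, expanding outward from the peak — single-peaked.
Faction 3 (peak B at position 5): ranking walks positions 5-4-6-3-2-1, expanding outward from the peak — single-peaked.
Every ranking is single-peaked on this axis.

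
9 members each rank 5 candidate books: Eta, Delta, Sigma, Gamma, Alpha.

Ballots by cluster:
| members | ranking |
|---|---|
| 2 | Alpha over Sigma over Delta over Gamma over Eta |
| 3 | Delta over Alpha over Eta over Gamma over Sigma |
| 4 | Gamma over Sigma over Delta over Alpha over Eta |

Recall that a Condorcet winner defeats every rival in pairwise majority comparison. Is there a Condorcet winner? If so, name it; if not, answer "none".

none

Head-to-head results (9 members):
Eta–Delta: Delta 9–0.
Eta–Sigma: Sigma 6–3.
Eta vs Gamma: Gamma wins 6–3.
Eta vs Alpha: Alpha, 9–0.
Delta vs Sigma: Sigma wins 6–3.
Delta–Gamma: Delta 5–4.
Delta vs Alpha: Delta wins 7–2.
Sigma vs Gamma: Gamma wins 7–2.
Sigma vs Alpha: Alpha, 5–4.
Gamma vs Alpha: Alpha, 5–4.
Each book drops at least one matchup (Eta loses to Delta; Delta loses to Sigma; Sigma loses to Gamma; Gamma loses to Delta; Alpha loses to Delta); the cycle Delta beats Gamma beats Sigma beats Delta rules out a Condorcet winner.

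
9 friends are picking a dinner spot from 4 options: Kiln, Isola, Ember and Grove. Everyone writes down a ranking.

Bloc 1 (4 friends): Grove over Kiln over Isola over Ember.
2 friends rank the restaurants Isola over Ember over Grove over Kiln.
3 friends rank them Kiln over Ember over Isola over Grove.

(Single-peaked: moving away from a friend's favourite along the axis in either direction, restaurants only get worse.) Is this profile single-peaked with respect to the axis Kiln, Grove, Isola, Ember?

no

Axis positions: Kiln=1, Grove=2, Isola=3, Ember=4.
Bloc 1 (peak Grove at position 2): ranking walks positions 2-1-3-4, expanding outward from the peak — single-peaked.
Bloc 2 (peak Isola at position 3): ranking walks positions 3-4-2-1, expanding outward from the peak — single-peaked.
Bloc 3: ranking walks positions 1-4-3-2; Ember is ranked above Grove even though Grove lies between Ember and the peak Kiln on the axis — preferences dip and rise again. Not single-peaked.
Bloc 3 violates single-peakedness, so the profile is not single-peaked on this axis.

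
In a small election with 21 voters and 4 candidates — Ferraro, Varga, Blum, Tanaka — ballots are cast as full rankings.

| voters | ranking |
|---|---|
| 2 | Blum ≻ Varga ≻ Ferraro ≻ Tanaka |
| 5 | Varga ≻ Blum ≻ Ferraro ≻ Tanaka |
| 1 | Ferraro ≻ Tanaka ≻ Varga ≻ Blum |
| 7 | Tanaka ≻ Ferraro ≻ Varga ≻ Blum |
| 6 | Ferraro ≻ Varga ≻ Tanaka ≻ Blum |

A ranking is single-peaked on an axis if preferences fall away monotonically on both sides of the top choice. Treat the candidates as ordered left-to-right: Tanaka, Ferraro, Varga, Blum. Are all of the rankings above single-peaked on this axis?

yes

Axis positions: Tanaka=1, Ferraro=2, Varga=3, Blum=4.
Ballot type 1 (peak Blum at position 4): ranking walks positions 4-3-2-1, expanding outward from the peak — single-peaked.
Ballot type 2 (peak Varga at position 3): ranking walks positions 3-4-2-1, expanding outward from the peak — single-peaked.
Ballot type 3 (peak Ferraro at position 2): ranking walks positions 2-1-3-4, expanding outward from the peak — single-peaked.
Ballot type 4 (peak Tanaka at position 1): ranking walks positions 1-2-3-4, expanding outward from the peak — single-peaked.
Ballot type 5 (peak Ferraro at position 2): ranking walks positions 2-3-1-4, expanding outward from the peak — single-peaked.
Every ranking is single-peaked on this axis.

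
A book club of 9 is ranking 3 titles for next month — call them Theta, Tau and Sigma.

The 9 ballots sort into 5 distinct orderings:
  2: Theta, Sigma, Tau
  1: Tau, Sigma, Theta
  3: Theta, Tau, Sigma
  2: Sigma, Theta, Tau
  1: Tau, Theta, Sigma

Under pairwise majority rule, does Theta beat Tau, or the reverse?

Ballots ranking Theta above Tau: 2 + 3 + 2 = 7.
Ballots ranking Tau above Theta: 9 − 7 = 2.
Theta wins the head-to-head 7–2.

Theta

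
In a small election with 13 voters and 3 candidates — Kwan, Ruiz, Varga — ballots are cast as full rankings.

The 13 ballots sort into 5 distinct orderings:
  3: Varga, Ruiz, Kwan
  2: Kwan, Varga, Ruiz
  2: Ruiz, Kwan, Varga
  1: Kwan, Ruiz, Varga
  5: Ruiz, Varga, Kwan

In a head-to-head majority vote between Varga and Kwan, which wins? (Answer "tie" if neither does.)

Ballots ranking Varga above Kwan: 3 + 5 = 8.
Ballots ranking Kwan above Varga: 13 − 8 = 5.
Varga wins the head-to-head 8–5.

Varga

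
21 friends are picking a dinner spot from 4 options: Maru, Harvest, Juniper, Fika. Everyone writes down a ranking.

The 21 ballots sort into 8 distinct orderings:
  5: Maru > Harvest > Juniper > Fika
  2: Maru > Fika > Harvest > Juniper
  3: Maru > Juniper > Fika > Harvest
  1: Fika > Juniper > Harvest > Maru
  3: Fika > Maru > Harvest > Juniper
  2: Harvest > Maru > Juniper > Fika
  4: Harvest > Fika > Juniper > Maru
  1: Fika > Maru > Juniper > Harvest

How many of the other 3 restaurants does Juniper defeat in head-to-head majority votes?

0

Juniper against each rival (21 friends):
Juniper vs Maru: 1+4 = 5 for Juniper, 16 for Maru — Maru by 16–5.
Juniper vs Harvest: 5 to 16, Harvest.
Juniper vs Fika: 5+3+2 = 10 for Juniper, 11 for Fika — Fika by 11–10.
Juniper beats no one; loses to Maru, Harvest, Fika — 0 pairwise wins.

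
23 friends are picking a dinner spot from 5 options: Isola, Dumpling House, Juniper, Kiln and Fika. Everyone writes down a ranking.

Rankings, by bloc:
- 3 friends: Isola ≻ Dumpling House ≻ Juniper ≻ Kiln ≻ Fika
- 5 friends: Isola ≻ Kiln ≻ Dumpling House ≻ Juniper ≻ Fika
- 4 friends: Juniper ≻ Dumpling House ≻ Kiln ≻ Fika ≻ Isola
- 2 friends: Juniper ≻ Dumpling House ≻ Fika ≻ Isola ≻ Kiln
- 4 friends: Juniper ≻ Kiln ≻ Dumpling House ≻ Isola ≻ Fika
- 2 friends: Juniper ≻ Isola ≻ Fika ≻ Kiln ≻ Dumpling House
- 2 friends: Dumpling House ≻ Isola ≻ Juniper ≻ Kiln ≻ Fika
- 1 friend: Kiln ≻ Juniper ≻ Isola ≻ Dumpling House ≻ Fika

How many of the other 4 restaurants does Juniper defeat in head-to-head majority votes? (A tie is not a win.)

Juniper against each rival (23 friends):
Juniper vs Isola: Juniper wins 13–10.
Juniper vs Dumpling House: Juniper preferred on 4+2+4+2+1 = 13 ballots; Juniper wins 13–10.
Juniper–Kiln: Juniper 17–6.
Juniper vs Fika: 23 to 0, Juniper.
Juniper beats Isola, Dumpling House, Kiln, Fika — 4 pairwise wins.

4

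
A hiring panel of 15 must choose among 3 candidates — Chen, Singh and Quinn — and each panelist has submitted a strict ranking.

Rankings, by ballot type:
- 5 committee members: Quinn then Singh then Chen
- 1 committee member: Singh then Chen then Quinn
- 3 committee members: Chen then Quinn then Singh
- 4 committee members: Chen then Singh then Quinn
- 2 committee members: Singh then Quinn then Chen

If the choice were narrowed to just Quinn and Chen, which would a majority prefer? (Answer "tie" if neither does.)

Chen

Ballots ranking Quinn above Chen: 5 + 2 = 7.
Ballots ranking Chen above Quinn: 15 − 7 = 8.
Chen wins the head-to-head 8–7.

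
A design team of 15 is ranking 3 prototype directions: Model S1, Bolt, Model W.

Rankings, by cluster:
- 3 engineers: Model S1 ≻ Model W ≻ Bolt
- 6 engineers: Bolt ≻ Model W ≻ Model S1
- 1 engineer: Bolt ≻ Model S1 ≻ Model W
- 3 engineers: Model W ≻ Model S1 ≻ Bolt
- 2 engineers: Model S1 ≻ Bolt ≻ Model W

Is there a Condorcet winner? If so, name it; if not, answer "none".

Pairwise majorities:
Model S1 vs Bolt: Model S1 wins 8–7.
Model S1 vs Model W: Model W, 9–6.
Bolt vs Model W: Bolt wins 9–6.
Every design loses at least once (Model S1 loses to Model W; Bolt loses to Model S1; Model W loses to Bolt). The majority relation contains the cycle Model S1 > Bolt > Model W > Model S1, so there is no Condorcet winner.

none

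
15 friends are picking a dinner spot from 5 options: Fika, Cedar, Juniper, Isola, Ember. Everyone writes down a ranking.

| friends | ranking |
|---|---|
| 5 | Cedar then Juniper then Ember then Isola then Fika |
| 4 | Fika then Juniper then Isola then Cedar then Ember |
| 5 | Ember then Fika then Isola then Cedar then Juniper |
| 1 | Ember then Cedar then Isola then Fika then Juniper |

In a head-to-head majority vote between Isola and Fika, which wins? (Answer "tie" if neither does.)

Fika

Ballots ranking Isola above Fika: 5 + 1 = 6.
Ballots ranking Fika above Isola: 15 − 6 = 9.
Fika wins the head-to-head 9–6.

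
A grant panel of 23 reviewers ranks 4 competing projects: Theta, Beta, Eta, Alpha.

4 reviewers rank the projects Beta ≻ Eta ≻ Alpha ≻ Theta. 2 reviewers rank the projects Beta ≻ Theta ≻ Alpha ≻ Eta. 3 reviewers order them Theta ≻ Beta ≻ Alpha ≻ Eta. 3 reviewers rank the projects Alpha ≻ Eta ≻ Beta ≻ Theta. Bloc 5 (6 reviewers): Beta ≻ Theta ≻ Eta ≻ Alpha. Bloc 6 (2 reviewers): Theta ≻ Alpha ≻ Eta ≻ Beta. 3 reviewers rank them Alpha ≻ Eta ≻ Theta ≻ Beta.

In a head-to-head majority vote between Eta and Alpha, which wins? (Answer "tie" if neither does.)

Ballots ranking Eta above Alpha: 4 + 6 = 10.
Ballots ranking Alpha above Eta: 23 − 10 = 13.
Alpha wins the head-to-head 13–10.

Alpha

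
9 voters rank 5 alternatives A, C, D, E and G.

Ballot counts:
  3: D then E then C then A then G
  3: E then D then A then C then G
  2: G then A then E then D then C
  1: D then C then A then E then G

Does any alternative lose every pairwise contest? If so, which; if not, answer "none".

Head-to-head results (9 voters):
A vs C: A, 5–4.
A vs D: A preferred on 2 ballots; D wins 7–2.
A vs E: E wins 6–3.
A vs G: A, 7–2.
C vs D: C is ranked higher on 0 ballots, D on 9. D wins 9–0.
C vs E: E wins 8–1.
C vs G: 3+3+1 = 7 for C, 2 for G — C by 7–2.
D vs E: 4 to 5, E.
D vs G: D is ranked higher on 3+3+1 = 7 ballots, G on 2. D wins 7–2.
E vs G: 7 to 2, E.
G is beaten in every head-to-head and is the Condorcet loser.

G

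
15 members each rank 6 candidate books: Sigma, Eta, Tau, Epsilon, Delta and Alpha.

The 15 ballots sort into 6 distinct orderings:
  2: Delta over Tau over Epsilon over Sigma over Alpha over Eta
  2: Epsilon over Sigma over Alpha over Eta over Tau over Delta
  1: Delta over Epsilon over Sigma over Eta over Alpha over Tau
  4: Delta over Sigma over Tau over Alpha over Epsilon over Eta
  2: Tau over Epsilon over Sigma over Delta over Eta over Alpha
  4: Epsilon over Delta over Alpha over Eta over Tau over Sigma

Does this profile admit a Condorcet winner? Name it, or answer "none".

none

Head-to-head results (15 members):
Sigma–Eta: Sigma 11–4.
Sigma vs Tau: Tau, 8–7.
Sigma vs Epsilon: Epsilon, 11–4.
Sigma–Delta: Delta 11–4.
Sigma vs Alpha: Sigma, 11–4.
Eta vs Tau: Tau wins 8–7.
Eta vs Epsilon: Epsilon wins 15–0.
Eta vs Delta: Delta, 13–2.
Eta vs Alpha: Alpha, 12–3.
Tau–Epsilon: Tau 8–7.
Tau vs Delta: Delta, 11–4.
Tau vs Alpha: Tau wins 8–7.
Epsilon vs Delta: Epsilon, 8–7.
Epsilon–Alpha: Epsilon 11–4.
Delta–Alpha: Delta 13–2.
Every book loses at least once (Sigma loses to Tau; Eta loses to Sigma; Tau loses to Delta; Epsilon loses to Tau; Delta loses to Epsilon; Alpha loses to Sigma). The majority relation contains the cycle Tau → Epsilon → Delta → Tau, so there is no Condorcet winner.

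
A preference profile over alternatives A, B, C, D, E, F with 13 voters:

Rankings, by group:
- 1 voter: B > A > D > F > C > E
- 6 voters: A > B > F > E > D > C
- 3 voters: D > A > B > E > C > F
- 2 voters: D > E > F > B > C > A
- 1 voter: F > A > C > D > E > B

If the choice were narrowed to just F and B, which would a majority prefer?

B

Ballots ranking F above B: 2 + 1 = 3.
Ballots ranking B above F: 13 − 3 = 10.
B wins the head-to-head 10–3.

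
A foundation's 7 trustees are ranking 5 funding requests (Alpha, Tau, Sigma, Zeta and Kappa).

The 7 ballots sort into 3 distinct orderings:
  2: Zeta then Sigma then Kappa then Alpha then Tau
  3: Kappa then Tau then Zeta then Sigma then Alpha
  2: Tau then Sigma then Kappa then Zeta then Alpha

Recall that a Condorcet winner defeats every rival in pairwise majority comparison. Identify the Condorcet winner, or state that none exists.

none

Check each pair by majority over 7 ballots:
Alpha vs Tau: Tau, 5–2.
Alpha–Sigma: Sigma 7–0.
Alpha vs Zeta: Zeta, 7–0.
Alpha vs Kappa: Kappa, 7–0.
Tau–Sigma: Tau 5–2.
Tau vs Zeta: Tau, 5–2.
Tau vs Kappa: Kappa wins 5–2.
Sigma vs Zeta: Zeta, 5–2.
Sigma–Kappa: Sigma 4–3.
Zeta–Kappa: Kappa 5–2.
Each project drops at least one matchup (Alpha loses to Tau; Tau loses to Kappa; Sigma loses to Tau; Zeta loses to Tau; Kappa loses to Sigma); the cycle Tau > Sigma > Kappa > Tau rules out a Condorcet winner.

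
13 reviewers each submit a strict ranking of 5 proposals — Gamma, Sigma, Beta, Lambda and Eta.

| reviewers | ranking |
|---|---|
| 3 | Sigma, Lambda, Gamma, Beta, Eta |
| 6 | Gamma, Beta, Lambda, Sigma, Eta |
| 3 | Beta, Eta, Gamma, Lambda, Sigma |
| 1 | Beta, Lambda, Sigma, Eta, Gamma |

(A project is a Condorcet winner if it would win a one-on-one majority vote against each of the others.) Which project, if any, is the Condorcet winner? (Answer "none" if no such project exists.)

Head-to-head results (13 reviewers):
Gamma vs Sigma: Gamma, 9–4.
Gamma vs Beta: 9 to 4, Gamma.
Gamma vs Lambda: Gamma is ranked higher on 6+3 = 9 ballots, Lambda on 4. Gamma wins 9–4.
Gamma–Eta: Gamma 9–4.
Sigma vs Beta: Beta, 10–3.
Sigma vs Lambda: 3 to 10, Lambda.
Sigma vs Eta: Sigma preferred on 3+6+1 = 10 ballots; Sigma wins 10–3.
Beta vs Lambda: Beta wins 10–3.
Beta vs Eta: 13 to 0, Beta.
Lambda vs Eta: Lambda is ranked higher on 3+6+1 = 10 ballots, Eta on 3. Lambda wins 10–3.
Gamma wins every pairwise contest, so Gamma is the Condorcet winner.

Gamma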